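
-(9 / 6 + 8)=-19 / 2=-9.50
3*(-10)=-30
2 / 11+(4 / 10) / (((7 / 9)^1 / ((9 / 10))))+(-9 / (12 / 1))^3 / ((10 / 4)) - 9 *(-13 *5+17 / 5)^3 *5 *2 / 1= 1295881732741 / 61600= 21037041.12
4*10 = 40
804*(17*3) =41004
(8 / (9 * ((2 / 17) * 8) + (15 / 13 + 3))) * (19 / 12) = 4199 / 4185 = 1.00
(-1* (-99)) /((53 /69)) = 6831 /53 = 128.89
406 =406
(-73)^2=5329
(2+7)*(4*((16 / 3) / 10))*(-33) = -3168 / 5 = -633.60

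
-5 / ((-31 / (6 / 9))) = 0.11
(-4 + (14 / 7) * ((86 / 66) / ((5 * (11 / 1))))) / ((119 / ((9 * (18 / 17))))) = -22788 / 71995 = -0.32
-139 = -139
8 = 8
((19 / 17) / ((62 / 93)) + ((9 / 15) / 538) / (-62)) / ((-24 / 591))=-936376263 / 22682080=-41.28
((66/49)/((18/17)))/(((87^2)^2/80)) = 0.00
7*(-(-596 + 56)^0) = -7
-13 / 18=-0.72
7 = 7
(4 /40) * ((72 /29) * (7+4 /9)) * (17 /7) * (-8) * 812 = -29158.40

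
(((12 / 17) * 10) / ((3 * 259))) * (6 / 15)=16 / 4403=0.00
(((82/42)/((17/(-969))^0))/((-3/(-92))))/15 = 3772/945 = 3.99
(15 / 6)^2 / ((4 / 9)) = 225 / 16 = 14.06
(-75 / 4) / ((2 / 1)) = -9.38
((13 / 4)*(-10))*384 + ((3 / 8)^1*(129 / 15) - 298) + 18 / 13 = -6642163 / 520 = -12773.39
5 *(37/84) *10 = 925/42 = 22.02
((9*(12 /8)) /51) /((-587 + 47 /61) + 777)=61 /43962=0.00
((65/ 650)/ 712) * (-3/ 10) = -3/ 71200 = -0.00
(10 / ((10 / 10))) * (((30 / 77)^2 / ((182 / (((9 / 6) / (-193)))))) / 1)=-6750 / 104131027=-0.00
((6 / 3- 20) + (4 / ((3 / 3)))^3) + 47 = 93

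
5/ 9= 0.56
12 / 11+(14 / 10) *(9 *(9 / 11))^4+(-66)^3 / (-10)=481204275 / 14641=32866.90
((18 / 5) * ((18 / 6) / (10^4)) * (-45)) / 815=-0.00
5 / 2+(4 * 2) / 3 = 31 / 6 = 5.17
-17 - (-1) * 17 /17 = -16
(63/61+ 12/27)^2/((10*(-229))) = -657721/690208290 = -0.00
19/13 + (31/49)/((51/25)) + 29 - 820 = -25639661/32487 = -789.23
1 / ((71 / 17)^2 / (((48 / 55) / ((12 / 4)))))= 4624 / 277255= 0.02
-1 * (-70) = 70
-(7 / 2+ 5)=-17 / 2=-8.50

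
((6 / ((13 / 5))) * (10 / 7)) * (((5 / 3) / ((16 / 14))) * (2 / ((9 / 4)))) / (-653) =-500 / 76401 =-0.01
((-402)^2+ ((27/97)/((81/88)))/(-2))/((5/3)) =96962.31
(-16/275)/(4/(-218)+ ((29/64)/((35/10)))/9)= 3515904/239525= 14.68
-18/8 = -9/4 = -2.25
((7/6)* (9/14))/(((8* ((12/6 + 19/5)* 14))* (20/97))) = 291/51968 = 0.01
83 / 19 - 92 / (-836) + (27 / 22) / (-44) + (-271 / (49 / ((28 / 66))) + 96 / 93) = 37554085 / 11973192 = 3.14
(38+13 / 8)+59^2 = 28165 / 8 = 3520.62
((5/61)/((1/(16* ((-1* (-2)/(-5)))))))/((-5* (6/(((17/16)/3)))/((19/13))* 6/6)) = 323/35685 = 0.01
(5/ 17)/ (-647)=-5/ 10999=-0.00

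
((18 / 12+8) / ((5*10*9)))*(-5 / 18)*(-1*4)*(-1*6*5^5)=-11875 / 27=-439.81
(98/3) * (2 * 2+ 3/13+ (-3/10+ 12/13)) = 30919/195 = 158.56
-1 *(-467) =467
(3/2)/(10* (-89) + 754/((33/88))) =9/6724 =0.00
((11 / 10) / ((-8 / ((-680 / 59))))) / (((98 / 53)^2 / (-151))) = -79317733 / 1133272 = -69.99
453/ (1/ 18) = 8154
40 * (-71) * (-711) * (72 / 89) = 145385280 / 89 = 1633542.47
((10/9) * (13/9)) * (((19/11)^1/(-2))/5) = -247/891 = -0.28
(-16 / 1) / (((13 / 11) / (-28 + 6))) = 3872 / 13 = 297.85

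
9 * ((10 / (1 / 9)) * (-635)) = -514350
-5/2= -2.50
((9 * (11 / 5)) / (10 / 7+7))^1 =693 / 295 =2.35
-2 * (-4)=8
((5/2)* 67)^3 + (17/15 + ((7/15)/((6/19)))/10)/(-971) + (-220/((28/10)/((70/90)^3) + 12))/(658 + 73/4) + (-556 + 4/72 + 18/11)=3980488318181218453/847116518600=4698867.55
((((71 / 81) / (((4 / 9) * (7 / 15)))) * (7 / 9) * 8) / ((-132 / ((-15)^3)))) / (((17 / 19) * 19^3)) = 44375 / 405042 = 0.11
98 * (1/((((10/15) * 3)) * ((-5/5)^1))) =-49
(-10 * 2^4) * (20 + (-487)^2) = -37950240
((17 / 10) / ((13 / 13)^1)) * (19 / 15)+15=2573 / 150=17.15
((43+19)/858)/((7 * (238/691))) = 0.03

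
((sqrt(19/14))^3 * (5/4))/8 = 95 * sqrt(266)/6272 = 0.25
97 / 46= 2.11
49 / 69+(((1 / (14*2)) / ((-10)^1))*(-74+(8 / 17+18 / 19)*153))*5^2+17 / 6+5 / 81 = -324164 / 35397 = -9.16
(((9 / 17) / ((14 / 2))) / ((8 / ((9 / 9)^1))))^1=0.01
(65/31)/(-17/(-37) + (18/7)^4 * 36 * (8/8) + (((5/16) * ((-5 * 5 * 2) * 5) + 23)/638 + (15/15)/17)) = 501033573040/376213758795821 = 0.00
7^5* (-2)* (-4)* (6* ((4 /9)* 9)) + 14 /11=3226945.27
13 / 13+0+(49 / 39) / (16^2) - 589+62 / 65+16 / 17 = -497387963 / 848640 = -586.10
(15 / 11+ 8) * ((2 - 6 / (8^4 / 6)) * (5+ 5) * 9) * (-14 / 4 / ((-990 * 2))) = 1470119 / 495616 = 2.97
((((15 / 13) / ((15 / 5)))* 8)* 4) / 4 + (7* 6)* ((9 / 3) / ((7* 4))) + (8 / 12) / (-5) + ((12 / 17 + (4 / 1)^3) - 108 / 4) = 299341 / 6630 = 45.15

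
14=14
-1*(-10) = 10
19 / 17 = 1.12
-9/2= -4.50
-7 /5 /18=-7 /90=-0.08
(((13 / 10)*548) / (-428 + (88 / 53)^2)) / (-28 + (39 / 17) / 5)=85048093 / 1398171614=0.06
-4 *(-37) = 148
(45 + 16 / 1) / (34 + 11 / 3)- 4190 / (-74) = 243506 / 4181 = 58.24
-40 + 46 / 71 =-2794 / 71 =-39.35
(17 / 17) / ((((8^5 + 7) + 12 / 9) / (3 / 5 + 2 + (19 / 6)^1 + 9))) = 443 / 983290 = 0.00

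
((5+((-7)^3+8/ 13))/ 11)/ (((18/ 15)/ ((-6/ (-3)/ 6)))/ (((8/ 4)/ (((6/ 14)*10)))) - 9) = 10234/ 429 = 23.86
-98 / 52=-49 / 26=-1.88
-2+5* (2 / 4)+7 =15 / 2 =7.50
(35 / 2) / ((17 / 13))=455 / 34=13.38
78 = 78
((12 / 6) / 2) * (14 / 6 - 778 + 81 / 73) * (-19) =3222932 / 219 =14716.58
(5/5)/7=1/7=0.14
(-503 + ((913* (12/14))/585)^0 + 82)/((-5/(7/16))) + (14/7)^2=163/4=40.75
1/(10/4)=2/5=0.40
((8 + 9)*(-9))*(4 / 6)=-102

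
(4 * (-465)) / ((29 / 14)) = -26040 / 29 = -897.93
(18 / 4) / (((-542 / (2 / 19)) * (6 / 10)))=-15 / 10298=-0.00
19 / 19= 1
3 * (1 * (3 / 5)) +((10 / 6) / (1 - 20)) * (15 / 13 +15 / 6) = 1.48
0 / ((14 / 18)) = 0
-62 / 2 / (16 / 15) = -465 / 16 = -29.06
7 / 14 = 1 / 2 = 0.50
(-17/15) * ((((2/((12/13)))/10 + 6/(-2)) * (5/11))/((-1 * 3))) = -2839/5940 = -0.48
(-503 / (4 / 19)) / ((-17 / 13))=124241 / 68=1827.07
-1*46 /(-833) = 46 /833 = 0.06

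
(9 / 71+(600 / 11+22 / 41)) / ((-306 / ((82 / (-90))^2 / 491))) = -72481481 / 237617805150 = -0.00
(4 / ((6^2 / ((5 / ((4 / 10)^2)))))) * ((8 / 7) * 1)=250 / 63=3.97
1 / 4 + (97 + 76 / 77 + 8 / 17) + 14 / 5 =2657469 / 26180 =101.51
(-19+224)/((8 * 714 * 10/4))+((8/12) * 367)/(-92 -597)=-670519/1967784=-0.34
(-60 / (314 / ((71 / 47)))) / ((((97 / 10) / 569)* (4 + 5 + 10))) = -12119700 / 13599497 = -0.89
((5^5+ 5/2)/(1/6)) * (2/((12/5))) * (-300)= -4691250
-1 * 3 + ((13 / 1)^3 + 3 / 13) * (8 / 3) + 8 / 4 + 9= 228824 / 39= 5867.28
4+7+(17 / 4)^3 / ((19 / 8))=6585 / 152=43.32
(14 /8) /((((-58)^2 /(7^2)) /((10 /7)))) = 245 /6728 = 0.04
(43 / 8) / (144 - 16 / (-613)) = 26359 / 706304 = 0.04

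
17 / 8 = 2.12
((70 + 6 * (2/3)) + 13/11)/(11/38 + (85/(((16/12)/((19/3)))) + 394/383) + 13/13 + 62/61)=1468411276/7950959599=0.18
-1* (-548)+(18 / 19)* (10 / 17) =177184 / 323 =548.56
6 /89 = 0.07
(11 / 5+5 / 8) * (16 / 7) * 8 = 1808 / 35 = 51.66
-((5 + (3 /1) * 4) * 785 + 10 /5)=-13347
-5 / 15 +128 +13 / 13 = 386 / 3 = 128.67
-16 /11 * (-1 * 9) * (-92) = -13248 /11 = -1204.36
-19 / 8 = -2.38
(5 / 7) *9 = 6.43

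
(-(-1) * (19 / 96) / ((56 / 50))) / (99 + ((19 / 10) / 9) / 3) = 21375 / 11983552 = 0.00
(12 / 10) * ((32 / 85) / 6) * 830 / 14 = 2656 / 595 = 4.46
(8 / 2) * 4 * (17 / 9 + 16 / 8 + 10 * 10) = 14960 / 9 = 1662.22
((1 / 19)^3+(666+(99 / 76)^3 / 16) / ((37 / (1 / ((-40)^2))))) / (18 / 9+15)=947863871 / 1413713428480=0.00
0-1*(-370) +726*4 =3274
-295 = -295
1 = 1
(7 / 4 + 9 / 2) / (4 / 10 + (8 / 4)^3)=125 / 168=0.74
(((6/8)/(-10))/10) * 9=-27/400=-0.07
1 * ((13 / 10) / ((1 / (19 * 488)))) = 60268 / 5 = 12053.60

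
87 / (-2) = -87 / 2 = -43.50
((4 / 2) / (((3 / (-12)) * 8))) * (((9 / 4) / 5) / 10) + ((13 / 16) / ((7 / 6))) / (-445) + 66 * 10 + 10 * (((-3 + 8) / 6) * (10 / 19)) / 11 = 25794742073 / 39062100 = 660.35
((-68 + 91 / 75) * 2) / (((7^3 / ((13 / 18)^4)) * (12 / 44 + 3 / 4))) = -1573682539 / 15190355250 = -0.10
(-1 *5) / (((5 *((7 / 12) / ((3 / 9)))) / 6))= -3.43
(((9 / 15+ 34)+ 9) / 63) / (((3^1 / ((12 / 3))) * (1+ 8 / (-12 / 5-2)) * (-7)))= 0.16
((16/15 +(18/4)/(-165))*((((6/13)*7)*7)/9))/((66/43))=722701/424710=1.70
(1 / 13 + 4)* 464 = 24592 / 13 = 1891.69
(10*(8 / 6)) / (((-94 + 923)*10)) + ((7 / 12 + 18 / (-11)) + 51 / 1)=5465773 / 109428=49.95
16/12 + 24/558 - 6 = -430/93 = -4.62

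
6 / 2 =3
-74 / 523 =-0.14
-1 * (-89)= 89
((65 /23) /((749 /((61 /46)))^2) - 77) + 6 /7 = -2078912704427 /27302796668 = -76.14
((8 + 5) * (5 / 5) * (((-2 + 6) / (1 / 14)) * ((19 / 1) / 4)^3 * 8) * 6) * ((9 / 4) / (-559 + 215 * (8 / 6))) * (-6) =7982793 / 43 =185646.35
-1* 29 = -29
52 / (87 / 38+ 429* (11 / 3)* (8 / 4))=1976 / 119635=0.02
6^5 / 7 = 7776 / 7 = 1110.86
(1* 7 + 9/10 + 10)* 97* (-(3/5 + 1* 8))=-746609/50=-14932.18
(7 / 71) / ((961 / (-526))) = -3682 / 68231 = -0.05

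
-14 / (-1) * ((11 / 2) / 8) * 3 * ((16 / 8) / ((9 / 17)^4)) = 6431117 / 8748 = 735.15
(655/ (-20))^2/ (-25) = -17161/ 400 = -42.90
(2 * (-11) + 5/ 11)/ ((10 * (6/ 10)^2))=-395/ 66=-5.98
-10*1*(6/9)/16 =-0.42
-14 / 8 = -1.75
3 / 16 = 0.19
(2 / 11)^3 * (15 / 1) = 120 / 1331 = 0.09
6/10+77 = 388/5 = 77.60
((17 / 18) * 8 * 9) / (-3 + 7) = 17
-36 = -36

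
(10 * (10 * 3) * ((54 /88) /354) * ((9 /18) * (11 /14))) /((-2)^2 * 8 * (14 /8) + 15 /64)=5400 /1486387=0.00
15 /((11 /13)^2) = 20.95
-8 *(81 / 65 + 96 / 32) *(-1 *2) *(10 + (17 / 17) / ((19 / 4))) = 856704 / 1235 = 693.69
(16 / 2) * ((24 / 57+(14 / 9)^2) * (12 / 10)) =69952 / 2565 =27.27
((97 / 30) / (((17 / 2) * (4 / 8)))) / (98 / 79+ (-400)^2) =7663 / 1611612495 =0.00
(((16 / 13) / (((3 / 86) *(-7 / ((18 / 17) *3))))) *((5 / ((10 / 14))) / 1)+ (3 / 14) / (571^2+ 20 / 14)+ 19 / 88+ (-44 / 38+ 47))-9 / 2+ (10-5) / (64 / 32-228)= -6721916286045447 / 95296982584232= -70.54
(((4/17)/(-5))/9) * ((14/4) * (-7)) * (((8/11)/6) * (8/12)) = 784/75735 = 0.01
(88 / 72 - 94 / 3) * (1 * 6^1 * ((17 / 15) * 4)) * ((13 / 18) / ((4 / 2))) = -119782 / 405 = -295.76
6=6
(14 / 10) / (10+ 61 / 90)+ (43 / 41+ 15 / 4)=776971 / 157604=4.93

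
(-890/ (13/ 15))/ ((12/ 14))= -15575/ 13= -1198.08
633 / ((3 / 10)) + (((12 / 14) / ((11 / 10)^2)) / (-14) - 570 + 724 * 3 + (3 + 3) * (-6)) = 21794704 / 5929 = 3675.95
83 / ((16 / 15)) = 1245 / 16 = 77.81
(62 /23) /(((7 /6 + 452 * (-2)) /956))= -2.85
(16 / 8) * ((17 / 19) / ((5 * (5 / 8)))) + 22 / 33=1766 / 1425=1.24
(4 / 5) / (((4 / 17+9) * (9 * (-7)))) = -68 / 49455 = -0.00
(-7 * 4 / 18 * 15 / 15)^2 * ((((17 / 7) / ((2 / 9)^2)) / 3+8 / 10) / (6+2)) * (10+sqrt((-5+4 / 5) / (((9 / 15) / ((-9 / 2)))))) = 16849 * sqrt(14) / 2160+16849 / 324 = 81.19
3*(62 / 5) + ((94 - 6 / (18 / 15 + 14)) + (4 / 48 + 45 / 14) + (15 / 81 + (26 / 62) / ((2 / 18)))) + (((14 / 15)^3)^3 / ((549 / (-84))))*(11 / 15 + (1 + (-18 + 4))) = 242032384714854944531 / 1740351638320312500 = 139.07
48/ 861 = 16/ 287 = 0.06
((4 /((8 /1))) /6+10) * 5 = 605 /12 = 50.42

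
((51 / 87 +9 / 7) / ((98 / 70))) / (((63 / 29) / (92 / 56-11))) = -124450 / 21609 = -5.76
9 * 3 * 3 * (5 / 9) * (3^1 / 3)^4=45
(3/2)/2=0.75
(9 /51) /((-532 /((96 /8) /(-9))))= 1 /2261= 0.00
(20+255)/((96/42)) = 1925/16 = 120.31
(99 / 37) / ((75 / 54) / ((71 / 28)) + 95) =63261 / 2259035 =0.03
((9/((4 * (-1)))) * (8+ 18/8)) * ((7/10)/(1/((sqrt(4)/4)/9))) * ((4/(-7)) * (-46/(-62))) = 943/2480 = 0.38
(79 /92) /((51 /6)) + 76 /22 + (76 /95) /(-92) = 152551 /43010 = 3.55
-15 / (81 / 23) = -4.26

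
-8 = -8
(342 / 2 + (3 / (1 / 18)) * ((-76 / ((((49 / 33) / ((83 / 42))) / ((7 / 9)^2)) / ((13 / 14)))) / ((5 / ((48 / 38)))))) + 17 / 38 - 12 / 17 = -95654729 / 158270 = -604.38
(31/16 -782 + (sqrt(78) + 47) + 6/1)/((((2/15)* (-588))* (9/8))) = 58165/7056 -5* sqrt(78)/441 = 8.14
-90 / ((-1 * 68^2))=45 / 2312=0.02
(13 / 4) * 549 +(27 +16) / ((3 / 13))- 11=23515 / 12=1959.58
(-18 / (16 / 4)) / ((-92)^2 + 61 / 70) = -315 / 592541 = -0.00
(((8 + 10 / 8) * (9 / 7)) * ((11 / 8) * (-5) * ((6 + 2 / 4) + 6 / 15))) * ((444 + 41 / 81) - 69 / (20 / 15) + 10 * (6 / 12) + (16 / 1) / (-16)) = -1203347189 / 5376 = -223836.90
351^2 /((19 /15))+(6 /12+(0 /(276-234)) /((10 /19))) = 3696049 /38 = 97264.45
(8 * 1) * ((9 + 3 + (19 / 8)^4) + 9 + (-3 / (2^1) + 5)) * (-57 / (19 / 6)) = -2076057 / 256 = -8109.60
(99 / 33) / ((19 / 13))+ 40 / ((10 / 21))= 86.05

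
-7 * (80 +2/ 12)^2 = -44986.86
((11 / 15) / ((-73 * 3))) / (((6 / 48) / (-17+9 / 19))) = 27632 / 62415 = 0.44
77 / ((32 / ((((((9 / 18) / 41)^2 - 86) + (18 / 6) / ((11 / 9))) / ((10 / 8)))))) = -8651083 / 53792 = -160.82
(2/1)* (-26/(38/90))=-2340/19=-123.16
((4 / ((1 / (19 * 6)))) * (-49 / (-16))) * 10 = 13965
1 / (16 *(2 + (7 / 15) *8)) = 15 / 1376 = 0.01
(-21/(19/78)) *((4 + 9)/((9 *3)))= -2366/57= -41.51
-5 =-5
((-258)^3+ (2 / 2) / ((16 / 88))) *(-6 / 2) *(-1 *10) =-515205195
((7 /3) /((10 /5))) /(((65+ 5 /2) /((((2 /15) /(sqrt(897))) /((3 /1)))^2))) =28 /735652125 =0.00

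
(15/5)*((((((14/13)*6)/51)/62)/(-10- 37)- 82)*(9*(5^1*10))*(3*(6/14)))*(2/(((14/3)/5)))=-4812086718000/15777853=-304989.96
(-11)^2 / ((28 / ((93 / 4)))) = 11253 / 112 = 100.47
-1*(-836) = 836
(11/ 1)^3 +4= 1335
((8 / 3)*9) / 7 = 24 / 7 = 3.43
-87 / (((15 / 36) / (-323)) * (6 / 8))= 449616 / 5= 89923.20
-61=-61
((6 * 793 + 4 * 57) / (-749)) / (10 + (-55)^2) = -4986 / 2273215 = -0.00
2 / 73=0.03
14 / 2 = 7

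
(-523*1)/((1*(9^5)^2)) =-523/3486784401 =-0.00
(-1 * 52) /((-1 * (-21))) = -52 /21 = -2.48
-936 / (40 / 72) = -8424 / 5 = -1684.80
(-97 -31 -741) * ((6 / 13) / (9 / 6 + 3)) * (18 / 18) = -3476 / 39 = -89.13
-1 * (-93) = 93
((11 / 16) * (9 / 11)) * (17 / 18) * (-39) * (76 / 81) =-4199 / 216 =-19.44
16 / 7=2.29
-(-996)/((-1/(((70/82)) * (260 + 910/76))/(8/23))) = -1441112400/17917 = -80432.68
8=8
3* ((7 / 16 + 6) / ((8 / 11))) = 3399 / 128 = 26.55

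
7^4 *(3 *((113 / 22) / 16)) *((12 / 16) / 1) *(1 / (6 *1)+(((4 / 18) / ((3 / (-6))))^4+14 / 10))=2784.65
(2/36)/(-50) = -1/900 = -0.00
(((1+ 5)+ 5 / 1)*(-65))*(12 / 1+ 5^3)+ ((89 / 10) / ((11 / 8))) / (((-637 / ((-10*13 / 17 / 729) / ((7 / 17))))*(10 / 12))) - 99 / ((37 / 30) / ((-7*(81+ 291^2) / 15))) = 521937175381103 / 169615215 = 3077183.70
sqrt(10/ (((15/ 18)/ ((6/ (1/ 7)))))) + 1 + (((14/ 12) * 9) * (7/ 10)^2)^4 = 6 * sqrt(14) + 1122744263281/ 1600000000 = 724.17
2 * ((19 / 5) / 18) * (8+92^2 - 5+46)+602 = 188837 / 45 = 4196.38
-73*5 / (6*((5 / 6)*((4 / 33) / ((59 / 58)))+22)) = -710655 / 258164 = -2.75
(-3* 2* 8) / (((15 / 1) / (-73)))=1168 / 5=233.60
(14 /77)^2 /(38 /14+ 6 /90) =105 /8833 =0.01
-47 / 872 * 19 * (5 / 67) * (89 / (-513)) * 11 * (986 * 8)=1150.44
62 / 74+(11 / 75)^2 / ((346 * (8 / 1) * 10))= 0.84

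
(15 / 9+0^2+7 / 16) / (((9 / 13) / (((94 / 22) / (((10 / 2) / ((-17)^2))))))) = 17834479 / 23760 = 750.61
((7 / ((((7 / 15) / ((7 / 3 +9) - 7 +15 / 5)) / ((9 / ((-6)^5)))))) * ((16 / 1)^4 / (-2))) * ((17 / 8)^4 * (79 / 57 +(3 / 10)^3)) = 73993676009 / 615600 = 120197.65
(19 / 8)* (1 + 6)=133 / 8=16.62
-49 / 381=-0.13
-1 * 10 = -10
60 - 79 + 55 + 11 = 47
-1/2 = -0.50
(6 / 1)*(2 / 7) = 12 / 7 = 1.71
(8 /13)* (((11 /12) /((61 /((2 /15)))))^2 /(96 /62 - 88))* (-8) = 7502 /32815033875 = 0.00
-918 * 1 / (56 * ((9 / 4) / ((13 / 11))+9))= -221 / 147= -1.50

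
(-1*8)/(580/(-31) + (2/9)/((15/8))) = 8370/19451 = 0.43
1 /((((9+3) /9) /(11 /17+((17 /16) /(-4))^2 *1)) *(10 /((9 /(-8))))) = -0.06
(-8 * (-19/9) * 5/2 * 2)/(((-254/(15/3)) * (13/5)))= -9500/14859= -0.64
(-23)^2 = 529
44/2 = 22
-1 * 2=-2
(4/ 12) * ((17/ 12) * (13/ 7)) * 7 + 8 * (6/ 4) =18.14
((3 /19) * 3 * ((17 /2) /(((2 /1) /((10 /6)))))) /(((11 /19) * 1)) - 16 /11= 191 /44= 4.34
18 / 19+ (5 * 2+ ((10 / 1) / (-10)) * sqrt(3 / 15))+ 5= 303 / 19 - sqrt(5) / 5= 15.50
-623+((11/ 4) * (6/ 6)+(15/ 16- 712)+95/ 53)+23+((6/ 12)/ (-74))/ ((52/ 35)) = -66614463/ 50986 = -1306.52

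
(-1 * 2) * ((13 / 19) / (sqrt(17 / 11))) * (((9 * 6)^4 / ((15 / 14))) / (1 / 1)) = -1031704128 * sqrt(187) / 1615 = -8735815.33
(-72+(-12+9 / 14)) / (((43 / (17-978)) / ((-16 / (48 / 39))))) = -14579331 / 602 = -24218.16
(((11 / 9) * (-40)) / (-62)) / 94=110 / 13113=0.01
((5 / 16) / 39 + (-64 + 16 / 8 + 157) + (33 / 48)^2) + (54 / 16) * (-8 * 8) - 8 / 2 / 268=-80628739 / 668928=-120.53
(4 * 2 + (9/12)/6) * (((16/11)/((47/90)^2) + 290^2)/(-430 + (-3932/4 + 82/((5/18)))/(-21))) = -3487021321875/2027071178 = -1720.23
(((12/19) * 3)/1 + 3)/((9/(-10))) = -310/57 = -5.44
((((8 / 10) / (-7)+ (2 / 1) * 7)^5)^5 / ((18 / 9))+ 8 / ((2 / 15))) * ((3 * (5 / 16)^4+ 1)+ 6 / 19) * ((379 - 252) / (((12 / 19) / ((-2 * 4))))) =-5191838105532765048180640233174046902340560559595373516949293019577401153 / 130963732389059072344433593750000000000000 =-39643327284756736392686270000000.00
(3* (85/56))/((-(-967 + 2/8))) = 85/18046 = 0.00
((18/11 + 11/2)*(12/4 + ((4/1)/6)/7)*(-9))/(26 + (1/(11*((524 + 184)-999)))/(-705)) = -6280820325/821440634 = -7.65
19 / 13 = 1.46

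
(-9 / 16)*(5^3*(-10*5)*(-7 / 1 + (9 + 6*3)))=140625 / 2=70312.50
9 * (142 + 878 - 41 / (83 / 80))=732420 / 83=8824.34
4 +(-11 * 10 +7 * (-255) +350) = -1541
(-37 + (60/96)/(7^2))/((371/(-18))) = 130491/72716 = 1.79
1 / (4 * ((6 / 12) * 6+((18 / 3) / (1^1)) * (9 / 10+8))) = 5 / 1128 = 0.00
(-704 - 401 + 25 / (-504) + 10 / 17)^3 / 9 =-847402931992418140625 / 5660840037888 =-149695615.20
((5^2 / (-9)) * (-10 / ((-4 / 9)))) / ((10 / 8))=-50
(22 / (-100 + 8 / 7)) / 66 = -7 / 2076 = -0.00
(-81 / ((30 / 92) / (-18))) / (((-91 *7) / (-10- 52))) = 1386072 / 3185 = 435.19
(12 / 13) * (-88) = -1056 / 13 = -81.23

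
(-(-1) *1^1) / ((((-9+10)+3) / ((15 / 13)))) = 15 / 52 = 0.29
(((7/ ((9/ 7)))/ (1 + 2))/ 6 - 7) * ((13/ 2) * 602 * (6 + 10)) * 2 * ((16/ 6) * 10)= -5434374400/ 243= -22363680.66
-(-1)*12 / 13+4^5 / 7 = 147.21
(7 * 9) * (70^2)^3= 7411887000000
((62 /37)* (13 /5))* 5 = 806 /37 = 21.78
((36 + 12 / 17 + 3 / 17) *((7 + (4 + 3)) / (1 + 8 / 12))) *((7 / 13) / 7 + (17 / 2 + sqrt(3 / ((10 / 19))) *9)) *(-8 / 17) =-948024 *sqrt(570) / 7225-23489928 / 18785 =-4383.16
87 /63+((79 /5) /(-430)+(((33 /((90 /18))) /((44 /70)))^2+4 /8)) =112.09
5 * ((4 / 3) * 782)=15640 / 3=5213.33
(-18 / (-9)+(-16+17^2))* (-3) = -825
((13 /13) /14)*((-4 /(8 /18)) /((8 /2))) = -9 /56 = -0.16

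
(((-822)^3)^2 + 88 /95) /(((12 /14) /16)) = 1641128311015159846208 /285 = 5758344950930385425.29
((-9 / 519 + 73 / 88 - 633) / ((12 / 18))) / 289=-28873281 / 8799472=-3.28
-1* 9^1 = -9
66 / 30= 11 / 5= 2.20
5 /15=1 /3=0.33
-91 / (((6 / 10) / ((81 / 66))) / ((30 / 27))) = -2275 / 11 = -206.82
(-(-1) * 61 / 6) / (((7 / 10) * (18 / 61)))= 18605 / 378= 49.22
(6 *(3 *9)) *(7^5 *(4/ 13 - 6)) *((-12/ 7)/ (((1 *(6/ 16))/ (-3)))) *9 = -24868674432/ 13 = -1912974956.31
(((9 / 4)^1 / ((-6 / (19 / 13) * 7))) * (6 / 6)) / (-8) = 57 / 5824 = 0.01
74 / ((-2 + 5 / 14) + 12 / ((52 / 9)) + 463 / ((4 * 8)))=215488 / 43397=4.97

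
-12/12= -1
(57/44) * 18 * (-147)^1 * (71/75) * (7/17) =-12493089/9350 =-1336.16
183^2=33489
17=17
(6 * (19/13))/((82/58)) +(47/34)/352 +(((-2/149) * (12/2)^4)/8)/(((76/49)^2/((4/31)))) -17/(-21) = 1541123241305189/223369179249216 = 6.90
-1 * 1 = -1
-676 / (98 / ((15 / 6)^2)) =-4225 / 98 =-43.11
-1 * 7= -7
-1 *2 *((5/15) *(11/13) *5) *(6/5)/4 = -11/13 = -0.85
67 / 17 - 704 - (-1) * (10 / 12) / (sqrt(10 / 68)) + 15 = -682.89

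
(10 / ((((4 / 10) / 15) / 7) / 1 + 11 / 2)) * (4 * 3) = 126000 / 5779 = 21.80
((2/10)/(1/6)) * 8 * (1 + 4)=48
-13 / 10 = -1.30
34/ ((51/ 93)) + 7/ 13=813/ 13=62.54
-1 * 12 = -12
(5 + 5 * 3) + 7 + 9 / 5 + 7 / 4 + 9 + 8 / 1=951 / 20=47.55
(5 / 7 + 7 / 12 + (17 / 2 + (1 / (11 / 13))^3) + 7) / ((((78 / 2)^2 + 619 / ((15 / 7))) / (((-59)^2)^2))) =124965677538145 / 1011751664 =123514.18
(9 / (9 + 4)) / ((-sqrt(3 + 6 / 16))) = -2*sqrt(6) / 13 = -0.38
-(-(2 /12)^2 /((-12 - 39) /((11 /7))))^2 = -121 /165173904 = -0.00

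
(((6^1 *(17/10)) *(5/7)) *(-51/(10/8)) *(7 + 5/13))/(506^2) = -249696/29124095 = -0.01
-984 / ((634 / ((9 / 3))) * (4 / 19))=-7011 / 317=-22.12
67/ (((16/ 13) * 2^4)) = 3.40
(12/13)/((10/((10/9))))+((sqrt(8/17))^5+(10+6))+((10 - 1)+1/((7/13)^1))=128*sqrt(34)/4913+7360/273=27.11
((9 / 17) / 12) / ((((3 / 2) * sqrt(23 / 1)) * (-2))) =-sqrt(23) / 1564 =-0.00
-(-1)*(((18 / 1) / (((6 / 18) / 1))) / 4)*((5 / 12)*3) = 135 / 8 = 16.88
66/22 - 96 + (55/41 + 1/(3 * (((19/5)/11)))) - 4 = -221299/2337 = -94.69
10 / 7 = 1.43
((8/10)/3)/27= 4/405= 0.01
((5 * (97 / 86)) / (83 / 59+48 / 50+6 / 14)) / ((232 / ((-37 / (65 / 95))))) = -3520360375 / 7486110112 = -0.47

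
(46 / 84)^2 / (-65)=-529 / 114660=-0.00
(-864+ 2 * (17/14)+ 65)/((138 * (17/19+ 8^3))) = -52972/4706835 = -0.01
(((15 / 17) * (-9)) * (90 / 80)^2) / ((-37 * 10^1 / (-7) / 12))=-45927 / 20128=-2.28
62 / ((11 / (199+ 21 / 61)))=753920 / 671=1123.58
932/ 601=1.55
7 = 7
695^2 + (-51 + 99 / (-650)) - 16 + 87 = 313979151 / 650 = 483044.85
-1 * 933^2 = -870489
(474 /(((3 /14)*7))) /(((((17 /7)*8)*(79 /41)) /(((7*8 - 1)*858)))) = 6771765 /17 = 398339.12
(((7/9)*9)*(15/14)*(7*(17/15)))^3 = 1685159/8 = 210644.88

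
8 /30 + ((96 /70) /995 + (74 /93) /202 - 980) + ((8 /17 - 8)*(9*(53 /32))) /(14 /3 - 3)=-5822637465047 /5560890825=-1047.07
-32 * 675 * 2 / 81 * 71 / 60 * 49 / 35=-883.56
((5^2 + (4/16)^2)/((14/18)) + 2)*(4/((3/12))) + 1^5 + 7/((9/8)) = 34952/63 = 554.79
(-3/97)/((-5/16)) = 48/485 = 0.10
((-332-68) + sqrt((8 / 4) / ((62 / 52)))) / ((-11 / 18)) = 7200 / 11-36*sqrt(403) / 341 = 652.43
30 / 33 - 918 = -10088 / 11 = -917.09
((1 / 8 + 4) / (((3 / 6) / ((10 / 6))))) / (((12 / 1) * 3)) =55 / 144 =0.38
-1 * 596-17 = -613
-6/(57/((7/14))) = -1/19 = -0.05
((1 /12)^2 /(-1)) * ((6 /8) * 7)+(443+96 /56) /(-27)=-199673 /12096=-16.51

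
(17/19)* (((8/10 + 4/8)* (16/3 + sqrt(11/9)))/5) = 221* sqrt(11)/2850 + 1768/1425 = 1.50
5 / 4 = 1.25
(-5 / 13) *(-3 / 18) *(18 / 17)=15 / 221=0.07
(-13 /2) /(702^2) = -1 /75816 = -0.00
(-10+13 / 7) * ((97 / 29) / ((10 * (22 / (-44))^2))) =-11058 / 1015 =-10.89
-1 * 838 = -838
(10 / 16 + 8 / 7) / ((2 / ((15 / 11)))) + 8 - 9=0.21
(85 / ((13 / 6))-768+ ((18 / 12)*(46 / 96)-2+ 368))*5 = -753065 / 416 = -1810.25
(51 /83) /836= 51 /69388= 0.00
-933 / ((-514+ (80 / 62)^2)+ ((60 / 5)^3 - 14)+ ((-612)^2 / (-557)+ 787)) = -499413441 / 704549815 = -0.71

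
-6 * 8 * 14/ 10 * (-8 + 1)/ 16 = 147/ 5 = 29.40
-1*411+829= 418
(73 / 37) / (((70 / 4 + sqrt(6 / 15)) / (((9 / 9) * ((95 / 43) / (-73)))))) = -33250 / 9732147 + 380 * sqrt(10) / 9732147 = -0.00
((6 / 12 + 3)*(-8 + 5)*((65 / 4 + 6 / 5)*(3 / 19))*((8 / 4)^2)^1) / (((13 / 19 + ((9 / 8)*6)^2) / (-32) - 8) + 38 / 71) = 12.99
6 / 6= 1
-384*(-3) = 1152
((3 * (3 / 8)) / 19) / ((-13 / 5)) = -45 / 1976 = -0.02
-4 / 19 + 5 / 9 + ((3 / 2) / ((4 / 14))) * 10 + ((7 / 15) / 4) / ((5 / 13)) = 908837 / 17100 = 53.15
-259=-259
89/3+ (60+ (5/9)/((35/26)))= 5675/63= 90.08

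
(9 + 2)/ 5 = 11/ 5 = 2.20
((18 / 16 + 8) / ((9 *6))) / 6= 0.03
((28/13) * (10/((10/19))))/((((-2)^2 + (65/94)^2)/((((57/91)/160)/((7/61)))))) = 145933167/468101270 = 0.31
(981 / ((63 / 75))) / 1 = 8175 / 7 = 1167.86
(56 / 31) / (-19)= -56 / 589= -0.10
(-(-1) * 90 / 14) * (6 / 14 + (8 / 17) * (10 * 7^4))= 60507495 / 833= 72638.05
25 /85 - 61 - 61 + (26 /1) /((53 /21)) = -100375 /901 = -111.40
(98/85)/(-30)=-49/1275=-0.04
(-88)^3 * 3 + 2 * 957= -2042502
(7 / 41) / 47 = 7 / 1927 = 0.00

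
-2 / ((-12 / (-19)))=-19 / 6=-3.17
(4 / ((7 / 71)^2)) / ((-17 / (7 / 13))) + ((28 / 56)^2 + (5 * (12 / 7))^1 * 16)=124.36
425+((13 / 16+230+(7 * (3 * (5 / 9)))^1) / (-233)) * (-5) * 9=1758985 / 3728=471.83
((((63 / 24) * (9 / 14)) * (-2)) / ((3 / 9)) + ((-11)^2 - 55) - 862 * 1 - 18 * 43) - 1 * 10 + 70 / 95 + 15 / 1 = -239307 / 152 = -1574.39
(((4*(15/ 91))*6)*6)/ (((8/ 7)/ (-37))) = -9990/ 13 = -768.46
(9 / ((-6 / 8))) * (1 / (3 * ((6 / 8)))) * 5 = -80 / 3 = -26.67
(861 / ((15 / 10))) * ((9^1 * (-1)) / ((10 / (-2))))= 5166 / 5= 1033.20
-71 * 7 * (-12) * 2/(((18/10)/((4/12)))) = 19880/9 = 2208.89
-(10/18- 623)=5602/9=622.44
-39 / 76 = -0.51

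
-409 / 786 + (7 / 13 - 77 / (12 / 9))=-1179809 / 20436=-57.73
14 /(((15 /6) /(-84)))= -2352 /5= -470.40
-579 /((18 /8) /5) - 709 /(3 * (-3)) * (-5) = -1680.56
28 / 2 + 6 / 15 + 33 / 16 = 1317 / 80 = 16.46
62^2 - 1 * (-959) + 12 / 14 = 4803.86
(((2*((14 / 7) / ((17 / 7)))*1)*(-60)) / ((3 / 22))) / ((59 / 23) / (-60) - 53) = 2428800 / 177769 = 13.66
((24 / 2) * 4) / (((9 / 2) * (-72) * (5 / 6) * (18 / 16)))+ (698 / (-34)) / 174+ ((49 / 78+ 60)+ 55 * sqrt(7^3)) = 156652874 / 2595645+ 385 * sqrt(7) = 1078.97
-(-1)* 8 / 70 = 4 / 35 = 0.11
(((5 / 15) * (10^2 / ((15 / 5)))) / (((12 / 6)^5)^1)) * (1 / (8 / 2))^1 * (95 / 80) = 475 / 4608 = 0.10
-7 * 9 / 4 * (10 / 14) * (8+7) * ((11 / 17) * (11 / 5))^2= -341.96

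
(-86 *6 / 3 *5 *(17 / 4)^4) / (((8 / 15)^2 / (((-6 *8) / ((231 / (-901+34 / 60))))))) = -1039441813275 / 5632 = -184559981.05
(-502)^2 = 252004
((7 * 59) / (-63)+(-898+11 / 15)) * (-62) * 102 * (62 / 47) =5315667712 / 705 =7539954.20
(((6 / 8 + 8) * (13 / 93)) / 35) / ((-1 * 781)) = -13 / 290532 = -0.00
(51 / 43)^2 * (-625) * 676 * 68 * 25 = -1868168250000 / 1849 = -1010366819.90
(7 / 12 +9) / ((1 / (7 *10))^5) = 48320125000 / 3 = 16106708333.33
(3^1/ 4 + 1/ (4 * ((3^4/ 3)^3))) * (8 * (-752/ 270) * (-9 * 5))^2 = 133572044800/ 177147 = 754018.10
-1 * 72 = -72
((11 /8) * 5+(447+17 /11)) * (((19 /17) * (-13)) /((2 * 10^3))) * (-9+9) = 0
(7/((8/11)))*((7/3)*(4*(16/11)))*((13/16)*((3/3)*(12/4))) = 637/2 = 318.50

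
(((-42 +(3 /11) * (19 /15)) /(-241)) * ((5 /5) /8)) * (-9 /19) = -20619 /2014760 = -0.01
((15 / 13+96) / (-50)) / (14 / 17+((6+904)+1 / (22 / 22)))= -7157 / 3358550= -0.00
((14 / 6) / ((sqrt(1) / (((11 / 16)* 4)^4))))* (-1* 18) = -2402.04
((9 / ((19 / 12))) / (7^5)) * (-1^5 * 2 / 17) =-216 / 5428661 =-0.00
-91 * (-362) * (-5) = -164710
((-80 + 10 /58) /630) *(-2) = 463 /1827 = 0.25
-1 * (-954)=954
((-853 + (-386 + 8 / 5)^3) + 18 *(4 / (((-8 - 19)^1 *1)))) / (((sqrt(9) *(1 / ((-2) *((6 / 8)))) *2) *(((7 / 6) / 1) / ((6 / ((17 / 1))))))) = 4295880.85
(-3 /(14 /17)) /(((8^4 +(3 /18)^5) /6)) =-1189728 /222953479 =-0.01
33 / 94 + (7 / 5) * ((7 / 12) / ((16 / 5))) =5471 / 9024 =0.61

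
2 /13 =0.15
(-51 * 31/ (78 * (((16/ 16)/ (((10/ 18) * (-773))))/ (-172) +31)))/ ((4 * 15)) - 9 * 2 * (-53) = 1533479042915/ 1607438742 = 953.99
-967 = -967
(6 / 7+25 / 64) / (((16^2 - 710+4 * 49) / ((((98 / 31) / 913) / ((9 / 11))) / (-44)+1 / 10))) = -1654133 / 3423530880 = -0.00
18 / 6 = 3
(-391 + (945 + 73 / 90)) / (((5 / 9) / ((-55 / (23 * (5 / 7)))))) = -167167 / 50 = -3343.34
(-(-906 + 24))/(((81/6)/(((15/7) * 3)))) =420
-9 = -9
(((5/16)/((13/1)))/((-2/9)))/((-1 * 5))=9/416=0.02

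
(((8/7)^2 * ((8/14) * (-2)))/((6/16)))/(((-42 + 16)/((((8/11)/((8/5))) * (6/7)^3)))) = 737280/16823807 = 0.04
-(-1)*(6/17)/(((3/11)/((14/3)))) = 308/51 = 6.04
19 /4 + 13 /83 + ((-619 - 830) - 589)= -674987 /332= -2033.09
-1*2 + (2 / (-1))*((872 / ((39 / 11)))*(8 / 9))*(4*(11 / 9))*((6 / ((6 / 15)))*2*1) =-67529786 / 1053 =-64130.85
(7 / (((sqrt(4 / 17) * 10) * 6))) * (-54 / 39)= -21 * sqrt(17) / 260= -0.33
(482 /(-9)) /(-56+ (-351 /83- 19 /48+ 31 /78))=8321248 /9357879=0.89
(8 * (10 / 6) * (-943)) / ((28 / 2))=-898.10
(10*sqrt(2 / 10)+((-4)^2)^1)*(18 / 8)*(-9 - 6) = -540 - 135*sqrt(5) / 2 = -690.93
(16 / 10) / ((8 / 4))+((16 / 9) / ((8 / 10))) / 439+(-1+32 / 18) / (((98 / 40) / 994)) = 6249704 / 19755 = 316.36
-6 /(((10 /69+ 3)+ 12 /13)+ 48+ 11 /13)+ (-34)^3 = -932765219 /23732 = -39304.11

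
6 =6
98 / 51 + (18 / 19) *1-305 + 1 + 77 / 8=-2259755 / 7752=-291.51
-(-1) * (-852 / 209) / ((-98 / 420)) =25560 / 1463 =17.47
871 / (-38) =-871 / 38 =-22.92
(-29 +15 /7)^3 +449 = -6490665 /343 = -18923.22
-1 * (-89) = 89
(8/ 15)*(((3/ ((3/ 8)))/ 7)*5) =64/ 21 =3.05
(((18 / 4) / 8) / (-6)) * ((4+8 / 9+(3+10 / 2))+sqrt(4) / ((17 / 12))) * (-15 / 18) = 2735 / 2448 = 1.12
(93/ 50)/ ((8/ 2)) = 93/ 200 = 0.46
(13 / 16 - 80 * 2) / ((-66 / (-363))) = -28017 / 32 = -875.53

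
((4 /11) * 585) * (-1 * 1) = -2340 /11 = -212.73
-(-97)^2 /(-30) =9409 /30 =313.63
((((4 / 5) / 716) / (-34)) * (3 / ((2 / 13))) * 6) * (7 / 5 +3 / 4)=-5031 / 608600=-0.01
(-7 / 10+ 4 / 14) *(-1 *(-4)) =-58 / 35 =-1.66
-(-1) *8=8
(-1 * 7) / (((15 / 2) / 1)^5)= -224 / 759375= -0.00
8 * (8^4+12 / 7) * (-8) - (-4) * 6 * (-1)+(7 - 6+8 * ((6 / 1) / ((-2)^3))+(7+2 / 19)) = -34882656 / 133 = -262275.61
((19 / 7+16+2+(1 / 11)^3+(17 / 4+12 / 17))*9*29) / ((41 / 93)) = 394775222445 / 25975796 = 15197.81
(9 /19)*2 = 18 /19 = 0.95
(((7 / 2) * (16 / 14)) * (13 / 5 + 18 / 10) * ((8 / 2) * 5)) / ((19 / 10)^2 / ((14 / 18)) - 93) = -3.98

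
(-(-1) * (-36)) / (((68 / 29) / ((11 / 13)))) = -12.99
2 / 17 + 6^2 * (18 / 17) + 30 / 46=15205 / 391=38.89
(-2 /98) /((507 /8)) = -0.00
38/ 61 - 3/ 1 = -145/ 61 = -2.38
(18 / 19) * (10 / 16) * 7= 315 / 76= 4.14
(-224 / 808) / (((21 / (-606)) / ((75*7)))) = 4200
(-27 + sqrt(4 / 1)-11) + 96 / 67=-2316 / 67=-34.57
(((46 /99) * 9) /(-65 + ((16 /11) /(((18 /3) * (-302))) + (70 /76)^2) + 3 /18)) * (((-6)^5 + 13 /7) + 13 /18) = 4911958518412 /9668541519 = 508.04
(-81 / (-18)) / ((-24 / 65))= -195 / 16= -12.19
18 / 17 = 1.06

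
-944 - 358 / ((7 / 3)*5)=-34114 / 35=-974.69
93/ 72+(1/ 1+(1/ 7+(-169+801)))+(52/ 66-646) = -10.78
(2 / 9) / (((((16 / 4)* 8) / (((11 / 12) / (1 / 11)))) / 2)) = 121 / 864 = 0.14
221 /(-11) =-221 /11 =-20.09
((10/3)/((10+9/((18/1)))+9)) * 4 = 0.68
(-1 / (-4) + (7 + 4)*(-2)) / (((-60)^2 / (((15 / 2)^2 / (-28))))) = 87 / 7168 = 0.01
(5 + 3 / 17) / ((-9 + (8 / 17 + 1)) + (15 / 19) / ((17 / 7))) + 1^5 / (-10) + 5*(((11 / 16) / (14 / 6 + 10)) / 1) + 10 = 65161063 / 6887920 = 9.46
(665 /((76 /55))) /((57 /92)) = 44275 /57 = 776.75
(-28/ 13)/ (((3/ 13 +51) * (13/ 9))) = -14/ 481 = -0.03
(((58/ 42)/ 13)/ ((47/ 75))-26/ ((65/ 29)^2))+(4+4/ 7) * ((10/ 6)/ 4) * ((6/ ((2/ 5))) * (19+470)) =13966.42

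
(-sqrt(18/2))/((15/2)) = -2/5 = -0.40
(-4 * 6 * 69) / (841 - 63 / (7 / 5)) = -414 / 199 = -2.08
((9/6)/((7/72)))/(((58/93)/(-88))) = -441936/203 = -2177.02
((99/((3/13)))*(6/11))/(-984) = -39/164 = -0.24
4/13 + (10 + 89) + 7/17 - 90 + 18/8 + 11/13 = 11329/884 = 12.82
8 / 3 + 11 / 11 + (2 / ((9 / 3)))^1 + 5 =28 / 3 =9.33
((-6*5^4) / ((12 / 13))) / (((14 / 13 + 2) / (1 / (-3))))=21125 / 48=440.10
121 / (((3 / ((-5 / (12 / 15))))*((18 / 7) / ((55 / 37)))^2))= -448380625 / 5322672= -84.24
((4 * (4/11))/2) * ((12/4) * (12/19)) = 1.38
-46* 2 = -92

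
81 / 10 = 8.10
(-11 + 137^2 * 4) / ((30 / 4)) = 10008.67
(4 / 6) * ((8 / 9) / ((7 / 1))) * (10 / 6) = 80 / 567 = 0.14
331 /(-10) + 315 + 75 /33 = 31259 /110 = 284.17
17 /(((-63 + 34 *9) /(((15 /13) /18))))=85 /18954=0.00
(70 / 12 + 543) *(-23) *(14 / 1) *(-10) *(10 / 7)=2524633.33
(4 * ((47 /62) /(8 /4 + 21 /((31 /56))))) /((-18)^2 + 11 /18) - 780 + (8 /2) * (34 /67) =-188522912626 /242326739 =-777.97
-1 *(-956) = 956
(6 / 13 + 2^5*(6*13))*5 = 162270 / 13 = 12482.31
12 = 12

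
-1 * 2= -2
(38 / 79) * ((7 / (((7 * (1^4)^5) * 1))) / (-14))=-19 / 553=-0.03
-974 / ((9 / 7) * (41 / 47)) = -320446 / 369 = -868.42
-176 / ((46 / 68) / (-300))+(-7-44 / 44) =78044.17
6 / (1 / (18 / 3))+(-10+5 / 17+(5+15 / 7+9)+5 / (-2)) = 9505 / 238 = 39.94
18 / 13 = 1.38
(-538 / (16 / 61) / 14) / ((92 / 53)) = -869677 / 10304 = -84.40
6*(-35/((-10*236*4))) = 21/944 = 0.02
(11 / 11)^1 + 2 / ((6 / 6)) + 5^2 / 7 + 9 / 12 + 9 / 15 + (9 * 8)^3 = 52255829 / 140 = 373255.92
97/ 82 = 1.18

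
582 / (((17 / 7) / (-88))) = -358512 / 17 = -21088.94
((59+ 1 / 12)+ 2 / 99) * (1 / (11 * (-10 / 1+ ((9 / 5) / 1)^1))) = -117025 / 178596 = -0.66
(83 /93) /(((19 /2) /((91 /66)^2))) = 687323 /3848526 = 0.18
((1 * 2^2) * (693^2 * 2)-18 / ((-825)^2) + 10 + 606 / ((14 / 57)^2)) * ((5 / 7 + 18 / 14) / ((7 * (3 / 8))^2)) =1827103112107456 / 1634180625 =1118054.57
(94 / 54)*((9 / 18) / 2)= 47 / 108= 0.44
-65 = -65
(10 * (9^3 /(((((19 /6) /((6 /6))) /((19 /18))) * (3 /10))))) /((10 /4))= 3240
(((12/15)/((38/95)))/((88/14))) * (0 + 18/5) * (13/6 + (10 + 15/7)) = 1803/110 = 16.39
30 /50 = 3 /5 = 0.60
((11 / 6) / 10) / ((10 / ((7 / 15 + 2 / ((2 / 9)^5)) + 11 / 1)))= 9773357 / 144000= 67.87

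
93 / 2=46.50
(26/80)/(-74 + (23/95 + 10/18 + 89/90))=-2223/493940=-0.00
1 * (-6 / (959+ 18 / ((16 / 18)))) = -24 / 3917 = -0.01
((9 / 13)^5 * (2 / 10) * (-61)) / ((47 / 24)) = -86447736 / 87253855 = -0.99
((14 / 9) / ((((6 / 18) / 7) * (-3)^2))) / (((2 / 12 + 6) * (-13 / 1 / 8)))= -1568 / 4329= -0.36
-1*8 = -8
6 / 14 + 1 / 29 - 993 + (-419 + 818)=-120488 / 203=-593.54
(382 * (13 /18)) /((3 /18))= 4966 /3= 1655.33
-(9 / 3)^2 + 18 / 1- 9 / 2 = 9 / 2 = 4.50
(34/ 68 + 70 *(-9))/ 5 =-1259/ 10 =-125.90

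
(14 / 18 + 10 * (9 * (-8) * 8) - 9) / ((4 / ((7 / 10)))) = -181699 / 180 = -1009.44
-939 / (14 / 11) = -10329 / 14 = -737.79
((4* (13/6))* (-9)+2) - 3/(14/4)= -538/7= -76.86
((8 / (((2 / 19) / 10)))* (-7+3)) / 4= -760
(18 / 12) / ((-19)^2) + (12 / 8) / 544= 2715 / 392768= 0.01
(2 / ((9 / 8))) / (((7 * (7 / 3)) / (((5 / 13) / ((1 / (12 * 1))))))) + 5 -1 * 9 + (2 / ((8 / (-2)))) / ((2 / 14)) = -8915 / 1274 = -7.00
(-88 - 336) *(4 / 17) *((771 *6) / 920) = -980712 / 1955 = -501.64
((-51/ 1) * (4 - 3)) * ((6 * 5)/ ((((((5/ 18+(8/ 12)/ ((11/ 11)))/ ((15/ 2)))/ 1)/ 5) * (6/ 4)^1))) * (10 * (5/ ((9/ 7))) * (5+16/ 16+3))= -14175000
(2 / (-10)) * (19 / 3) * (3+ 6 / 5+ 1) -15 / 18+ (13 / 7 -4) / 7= -18929 / 2450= -7.73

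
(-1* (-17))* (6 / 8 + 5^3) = 8551 / 4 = 2137.75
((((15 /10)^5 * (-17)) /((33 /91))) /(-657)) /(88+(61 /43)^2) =25743627 /4276662368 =0.01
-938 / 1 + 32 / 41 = -38426 / 41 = -937.22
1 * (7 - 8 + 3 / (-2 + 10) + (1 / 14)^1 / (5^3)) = -0.62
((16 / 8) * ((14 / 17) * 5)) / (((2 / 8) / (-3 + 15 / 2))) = 2520 / 17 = 148.24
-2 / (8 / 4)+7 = 6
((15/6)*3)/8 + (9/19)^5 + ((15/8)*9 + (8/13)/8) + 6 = 12316018123/515028592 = 23.91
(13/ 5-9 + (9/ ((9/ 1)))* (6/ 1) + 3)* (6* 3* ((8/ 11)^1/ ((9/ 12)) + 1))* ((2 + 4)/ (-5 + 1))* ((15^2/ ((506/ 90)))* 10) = -154001250/ 2783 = -55336.42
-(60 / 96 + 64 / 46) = -371 / 184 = -2.02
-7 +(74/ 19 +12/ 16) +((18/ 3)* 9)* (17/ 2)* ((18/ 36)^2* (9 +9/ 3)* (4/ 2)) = 209125/ 76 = 2751.64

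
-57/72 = -19/24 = -0.79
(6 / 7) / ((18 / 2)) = 2 / 21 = 0.10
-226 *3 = -678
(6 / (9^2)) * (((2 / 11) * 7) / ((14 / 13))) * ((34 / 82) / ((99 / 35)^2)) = 541450 / 119346777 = 0.00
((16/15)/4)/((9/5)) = 4/27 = 0.15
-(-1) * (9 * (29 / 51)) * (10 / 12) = 145 / 34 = 4.26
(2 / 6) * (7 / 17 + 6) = 109 / 51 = 2.14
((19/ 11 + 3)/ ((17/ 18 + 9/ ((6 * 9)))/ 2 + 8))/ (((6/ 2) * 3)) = 0.06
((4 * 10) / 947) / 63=40 / 59661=0.00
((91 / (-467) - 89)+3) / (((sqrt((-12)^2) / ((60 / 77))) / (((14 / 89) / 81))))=-402530 / 37032633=-0.01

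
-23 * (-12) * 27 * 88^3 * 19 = 96488257536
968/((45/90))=1936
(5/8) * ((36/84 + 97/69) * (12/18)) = 2215/2898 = 0.76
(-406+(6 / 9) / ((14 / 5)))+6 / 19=-405.45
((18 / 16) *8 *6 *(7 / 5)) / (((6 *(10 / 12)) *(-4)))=-189 / 50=-3.78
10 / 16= 5 / 8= 0.62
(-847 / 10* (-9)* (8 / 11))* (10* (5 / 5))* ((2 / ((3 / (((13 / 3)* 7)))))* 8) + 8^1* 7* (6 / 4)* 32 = 899584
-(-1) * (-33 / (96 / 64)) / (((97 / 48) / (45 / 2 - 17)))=-5808 / 97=-59.88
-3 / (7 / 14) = -6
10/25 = 2/5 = 0.40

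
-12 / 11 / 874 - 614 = -2951504 / 4807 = -614.00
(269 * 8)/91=2152/91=23.65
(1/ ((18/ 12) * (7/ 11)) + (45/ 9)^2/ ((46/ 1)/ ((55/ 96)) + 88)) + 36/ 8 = 1107199/ 194376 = 5.70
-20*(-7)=140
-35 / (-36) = 35 / 36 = 0.97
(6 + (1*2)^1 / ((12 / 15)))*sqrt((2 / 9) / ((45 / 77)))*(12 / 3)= 34*sqrt(770) / 45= 20.97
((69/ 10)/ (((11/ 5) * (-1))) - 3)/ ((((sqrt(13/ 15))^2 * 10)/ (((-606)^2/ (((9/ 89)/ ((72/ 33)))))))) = -8824681080/ 1573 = -5610096.05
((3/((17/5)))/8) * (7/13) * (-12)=-315/442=-0.71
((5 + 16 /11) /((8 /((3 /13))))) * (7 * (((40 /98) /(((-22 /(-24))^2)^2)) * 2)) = 22083840 /14655641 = 1.51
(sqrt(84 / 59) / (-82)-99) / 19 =-99 / 19-sqrt(1239) / 45961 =-5.21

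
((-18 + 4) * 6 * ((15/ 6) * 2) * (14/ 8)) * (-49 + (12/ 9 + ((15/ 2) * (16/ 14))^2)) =-18965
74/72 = 37/36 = 1.03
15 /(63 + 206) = 0.06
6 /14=3 /7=0.43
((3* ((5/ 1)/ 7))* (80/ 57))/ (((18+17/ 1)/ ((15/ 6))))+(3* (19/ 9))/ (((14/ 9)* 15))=4527/ 9310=0.49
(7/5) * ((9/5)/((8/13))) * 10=819/20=40.95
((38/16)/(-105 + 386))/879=19/1975992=0.00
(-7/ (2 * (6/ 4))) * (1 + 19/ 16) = -245/ 48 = -5.10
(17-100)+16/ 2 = -75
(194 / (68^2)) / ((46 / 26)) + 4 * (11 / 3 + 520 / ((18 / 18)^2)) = 334161767 / 159528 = 2094.69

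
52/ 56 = 13/ 14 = 0.93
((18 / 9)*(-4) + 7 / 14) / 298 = -0.03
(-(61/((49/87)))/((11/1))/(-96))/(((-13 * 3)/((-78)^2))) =-68991/4312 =-16.00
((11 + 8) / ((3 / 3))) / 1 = 19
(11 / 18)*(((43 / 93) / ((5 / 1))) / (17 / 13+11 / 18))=6149 / 208785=0.03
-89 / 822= -0.11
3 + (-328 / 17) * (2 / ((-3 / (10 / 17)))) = 9161 / 867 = 10.57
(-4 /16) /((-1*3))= 1 /12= 0.08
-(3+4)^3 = -343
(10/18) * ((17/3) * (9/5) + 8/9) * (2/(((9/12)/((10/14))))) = 19960/1701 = 11.73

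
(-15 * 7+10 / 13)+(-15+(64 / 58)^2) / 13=-1151146 / 10933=-105.29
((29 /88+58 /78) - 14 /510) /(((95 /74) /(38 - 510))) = -1331835202 /3464175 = -384.46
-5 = -5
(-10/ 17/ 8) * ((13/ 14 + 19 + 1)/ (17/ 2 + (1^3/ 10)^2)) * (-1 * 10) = 1.81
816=816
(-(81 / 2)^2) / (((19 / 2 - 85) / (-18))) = -59049 / 151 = -391.05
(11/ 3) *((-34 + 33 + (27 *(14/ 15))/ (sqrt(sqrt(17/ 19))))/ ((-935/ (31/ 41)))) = -1302 *17^(3/ 4) *19^(1/ 4)/ 296225 + 31/ 10455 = -0.07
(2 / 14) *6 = 6 / 7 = 0.86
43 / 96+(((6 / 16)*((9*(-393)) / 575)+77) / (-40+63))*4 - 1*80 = -84507053 / 1269600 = -66.56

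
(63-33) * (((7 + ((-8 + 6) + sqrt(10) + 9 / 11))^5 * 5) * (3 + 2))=101183835000 * sqrt(10) / 14641 + 3535647168000 / 161051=43808063.03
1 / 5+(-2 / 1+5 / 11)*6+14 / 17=-7713 / 935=-8.25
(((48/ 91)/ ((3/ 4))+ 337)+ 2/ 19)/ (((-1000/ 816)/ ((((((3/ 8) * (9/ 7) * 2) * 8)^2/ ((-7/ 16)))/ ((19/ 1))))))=2779542490752/ 1408486625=1973.42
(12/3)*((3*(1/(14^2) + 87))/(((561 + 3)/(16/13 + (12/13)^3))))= 18894724/5059691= 3.73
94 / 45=2.09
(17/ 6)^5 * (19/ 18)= 26977283/ 139968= 192.74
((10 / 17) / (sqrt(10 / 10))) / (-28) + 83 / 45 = 19529 / 10710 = 1.82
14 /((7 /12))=24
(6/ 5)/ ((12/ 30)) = 3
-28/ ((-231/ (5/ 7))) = 20/ 231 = 0.09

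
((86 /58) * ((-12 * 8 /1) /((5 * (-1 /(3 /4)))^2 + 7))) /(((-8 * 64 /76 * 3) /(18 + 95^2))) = 66493179 /53708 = 1238.05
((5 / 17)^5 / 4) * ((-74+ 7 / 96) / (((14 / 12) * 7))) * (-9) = 199603125 / 4452671552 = 0.04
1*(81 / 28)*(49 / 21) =27 / 4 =6.75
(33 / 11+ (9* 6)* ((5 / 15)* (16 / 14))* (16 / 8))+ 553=4180 / 7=597.14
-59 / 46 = -1.28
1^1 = 1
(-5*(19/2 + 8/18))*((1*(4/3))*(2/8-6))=20585/54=381.20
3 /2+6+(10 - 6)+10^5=200023 /2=100011.50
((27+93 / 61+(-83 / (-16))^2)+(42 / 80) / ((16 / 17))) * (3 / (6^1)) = 4371899 / 156160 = 28.00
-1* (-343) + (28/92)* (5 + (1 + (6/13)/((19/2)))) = 1959041/5681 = 344.84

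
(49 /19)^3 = 117649 /6859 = 17.15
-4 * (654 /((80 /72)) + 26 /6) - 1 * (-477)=-1894.73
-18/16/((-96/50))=75/128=0.59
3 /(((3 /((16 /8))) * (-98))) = -1 /49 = -0.02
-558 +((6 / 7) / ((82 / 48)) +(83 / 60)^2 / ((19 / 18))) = -555.69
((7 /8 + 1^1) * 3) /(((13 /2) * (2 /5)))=225 /104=2.16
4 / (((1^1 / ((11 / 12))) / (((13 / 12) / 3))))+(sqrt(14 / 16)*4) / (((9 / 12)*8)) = sqrt(14) / 6+143 / 108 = 1.95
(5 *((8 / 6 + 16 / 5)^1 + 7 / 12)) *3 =307 / 4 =76.75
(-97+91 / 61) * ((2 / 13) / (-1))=11652 / 793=14.69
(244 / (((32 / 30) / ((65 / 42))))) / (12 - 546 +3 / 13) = -257725 / 388584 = -0.66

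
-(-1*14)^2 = -196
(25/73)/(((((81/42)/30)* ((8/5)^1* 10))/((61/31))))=53375/81468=0.66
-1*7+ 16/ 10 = -27/ 5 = -5.40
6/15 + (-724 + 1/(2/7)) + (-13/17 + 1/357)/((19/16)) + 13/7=-2868349/3990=-718.88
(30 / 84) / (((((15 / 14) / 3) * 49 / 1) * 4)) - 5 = -979 / 196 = -4.99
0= 0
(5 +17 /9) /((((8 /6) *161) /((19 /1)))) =589 /966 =0.61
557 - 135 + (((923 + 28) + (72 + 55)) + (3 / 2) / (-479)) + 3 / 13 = 18683835 / 12454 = 1500.23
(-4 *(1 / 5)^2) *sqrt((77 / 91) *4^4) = -64 *sqrt(143) / 325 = -2.35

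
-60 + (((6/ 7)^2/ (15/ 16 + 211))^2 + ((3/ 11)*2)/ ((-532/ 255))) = -695446147285107/ 11540483951458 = -60.26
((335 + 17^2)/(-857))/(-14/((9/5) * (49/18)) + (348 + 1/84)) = -52416/24847001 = -0.00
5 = 5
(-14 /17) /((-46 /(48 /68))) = 84 /6647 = 0.01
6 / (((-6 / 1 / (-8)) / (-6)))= -48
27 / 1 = 27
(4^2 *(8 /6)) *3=64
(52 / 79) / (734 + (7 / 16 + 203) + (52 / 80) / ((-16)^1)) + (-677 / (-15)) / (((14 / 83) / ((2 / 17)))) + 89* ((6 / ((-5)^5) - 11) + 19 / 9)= -759.80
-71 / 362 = -0.20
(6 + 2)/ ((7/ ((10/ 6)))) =40/ 21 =1.90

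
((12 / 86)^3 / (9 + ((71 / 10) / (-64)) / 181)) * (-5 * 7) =-125107200 / 11840738989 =-0.01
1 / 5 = 0.20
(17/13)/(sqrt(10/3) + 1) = -51/91 + 17 * sqrt(30)/91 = 0.46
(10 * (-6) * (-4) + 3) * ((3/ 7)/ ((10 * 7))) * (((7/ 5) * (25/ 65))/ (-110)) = -729/ 100100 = -0.01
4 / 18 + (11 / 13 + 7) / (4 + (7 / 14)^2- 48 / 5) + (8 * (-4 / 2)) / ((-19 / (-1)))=-496286 / 237861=-2.09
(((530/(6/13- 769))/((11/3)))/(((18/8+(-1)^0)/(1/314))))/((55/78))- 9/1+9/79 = -133242835986/14994123133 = -8.89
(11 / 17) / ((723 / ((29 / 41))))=319 / 503931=0.00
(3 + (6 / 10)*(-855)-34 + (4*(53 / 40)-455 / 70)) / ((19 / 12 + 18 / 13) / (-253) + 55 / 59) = -6347796312 / 10717115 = -592.30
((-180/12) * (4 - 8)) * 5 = 300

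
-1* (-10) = 10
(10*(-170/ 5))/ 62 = -170/ 31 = -5.48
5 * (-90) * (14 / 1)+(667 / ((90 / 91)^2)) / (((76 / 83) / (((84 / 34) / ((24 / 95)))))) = 433079087 / 440640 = 982.84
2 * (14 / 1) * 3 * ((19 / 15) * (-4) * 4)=-8512 / 5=-1702.40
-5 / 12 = -0.42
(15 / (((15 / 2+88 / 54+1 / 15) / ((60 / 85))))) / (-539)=-48600 / 22751729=-0.00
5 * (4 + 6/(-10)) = 17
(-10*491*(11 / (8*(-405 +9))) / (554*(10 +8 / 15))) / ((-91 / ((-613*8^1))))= 7524575 / 47792472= 0.16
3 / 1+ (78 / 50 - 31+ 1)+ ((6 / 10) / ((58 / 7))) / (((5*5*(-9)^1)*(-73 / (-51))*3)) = -25.44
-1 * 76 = -76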